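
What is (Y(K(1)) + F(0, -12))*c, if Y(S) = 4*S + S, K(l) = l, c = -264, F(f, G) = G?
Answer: 1848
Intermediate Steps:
Y(S) = 5*S
(Y(K(1)) + F(0, -12))*c = (5*1 - 12)*(-264) = (5 - 12)*(-264) = -7*(-264) = 1848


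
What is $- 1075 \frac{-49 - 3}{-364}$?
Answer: $- \frac{1075}{7} \approx -153.57$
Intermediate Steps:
$- 1075 \frac{-49 - 3}{-364} = - 1075 \left(\left(-52\right) \left(- \frac{1}{364}\right)\right) = \left(-1075\right) \frac{1}{7} = - \frac{1075}{7}$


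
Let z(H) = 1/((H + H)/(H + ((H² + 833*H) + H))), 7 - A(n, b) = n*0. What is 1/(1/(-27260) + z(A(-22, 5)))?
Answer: 27260/11476459 ≈ 0.0023753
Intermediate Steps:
A(n, b) = 7 (A(n, b) = 7 - n*0 = 7 - 1*0 = 7 + 0 = 7)
z(H) = (H² + 835*H)/(2*H) (z(H) = 1/((2*H)/(H + (H² + 834*H))) = 1/((2*H)/(H² + 835*H)) = 1/(2*H/(H² + 835*H)) = (H² + 835*H)/(2*H))
1/(1/(-27260) + z(A(-22, 5))) = 1/(1/(-27260) + (835/2 + (½)*7)) = 1/(-1/27260 + (835/2 + 7/2)) = 1/(-1/27260 + 421) = 1/(11476459/27260) = 27260/11476459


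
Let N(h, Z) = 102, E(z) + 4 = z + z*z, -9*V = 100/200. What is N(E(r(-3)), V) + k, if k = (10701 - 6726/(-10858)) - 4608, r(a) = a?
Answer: 33636018/5429 ≈ 6195.6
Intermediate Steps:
V = -1/18 (V = -100/(9*200) = -1/9*1/2 = -1/18 ≈ -0.055556)
E(z) = -4 + z + z**2 (E(z) = -4 + (z + z*z) = -4 + (z + z**2) = -4 + z + z**2)
k = 33082260/5429 (k = (10701 - 6726*(-1)/10858) - 4608 = (10701 - 1*(-3363/5429)) - 4608 = (10701 + 3363/5429) - 4608 = 58099092/5429 - 4608 = 33082260/5429 ≈ 6093.6)
N(E(r(-3)), V) + k = 102 + 33082260/5429 = 33636018/5429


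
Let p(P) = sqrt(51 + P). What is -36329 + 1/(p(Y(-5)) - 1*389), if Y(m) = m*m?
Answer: -5494579994/151245 - 2*sqrt(19)/151245 ≈ -36329.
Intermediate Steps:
Y(m) = m**2
-36329 + 1/(p(Y(-5)) - 1*389) = -36329 + 1/(sqrt(51 + (-5)**2) - 1*389) = -36329 + 1/(sqrt(51 + 25) - 389) = -36329 + 1/(sqrt(76) - 389) = -36329 + 1/(2*sqrt(19) - 389) = -36329 + 1/(-389 + 2*sqrt(19))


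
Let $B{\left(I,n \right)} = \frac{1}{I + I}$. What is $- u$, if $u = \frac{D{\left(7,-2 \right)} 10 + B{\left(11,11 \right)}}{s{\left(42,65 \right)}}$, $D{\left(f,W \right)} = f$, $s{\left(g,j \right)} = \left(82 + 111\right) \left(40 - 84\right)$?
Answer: $\frac{1541}{186824} \approx 0.0082484$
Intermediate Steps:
$s{\left(g,j \right)} = -8492$ ($s{\left(g,j \right)} = 193 \left(-44\right) = -8492$)
$B{\left(I,n \right)} = \frac{1}{2 I}$
$u = - \frac{1541}{186824}$ ($u = \frac{7 \cdot 10 + \frac{1}{2 \cdot 11}}{-8492} = \left(70 + \frac{1}{2} \cdot \frac{1}{11}\right) \left(- \frac{1}{8492}\right) = \left(70 + \frac{1}{22}\right) \left(- \frac{1}{8492}\right) = \frac{1541}{22} \left(- \frac{1}{8492}\right) = - \frac{1541}{186824} \approx -0.0082484$)
$- u = \left(-1\right) \left(- \frac{1541}{186824}\right) = \frac{1541}{186824}$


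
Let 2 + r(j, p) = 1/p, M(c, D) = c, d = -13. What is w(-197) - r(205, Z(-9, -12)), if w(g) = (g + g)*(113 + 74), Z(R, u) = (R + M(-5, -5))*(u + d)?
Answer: -25786601/350 ≈ -73676.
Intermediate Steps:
Z(R, u) = (-13 + u)*(-5 + R) (Z(R, u) = (R - 5)*(u - 13) = (-5 + R)*(-13 + u) = (-13 + u)*(-5 + R))
r(j, p) = -2 + 1/p
w(g) = 374*g (w(g) = (2*g)*187 = 374*g)
w(-197) - r(205, Z(-9, -12)) = 374*(-197) - (-2 + 1/(65 - 13*(-9) - 5*(-12) - 9*(-12))) = -73678 - (-2 + 1/(65 + 117 + 60 + 108)) = -73678 - (-2 + 1/350) = -73678 - 1*(-699/350) = -73678 + 699/350 = -25786601/350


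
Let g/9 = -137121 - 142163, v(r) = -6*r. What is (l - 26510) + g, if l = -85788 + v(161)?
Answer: -2626820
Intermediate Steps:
g = -2513556 (g = 9*(-137121 - 142163) = 9*(-279284) = -2513556)
l = -86754 (l = -85788 - 6*161 = -85788 - 966 = -86754)
(l - 26510) + g = (-86754 - 26510) - 2513556 = -113264 - 2513556 = -2626820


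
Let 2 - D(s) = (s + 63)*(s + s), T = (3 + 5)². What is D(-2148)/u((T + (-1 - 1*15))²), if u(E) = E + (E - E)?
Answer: -4478579/1152 ≈ -3887.7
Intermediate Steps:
T = 64 (T = 8² = 64)
D(s) = 2 - 2*s*(63 + s) (D(s) = 2 - (s + 63)*(s + s) = 2 - (63 + s)*2*s = 2 - 2*s*(63 + s))
u(E) = E (u(E) = E + 0 = E)
D(-2148)/u((T + (-1 - 1*15))²) = (2 - 126*(-2148) - 2*(-2148)²)/((64 + (-1 - 1*15))²) = (2 + 270648 - 2*4613904)/((64 + (-1 - 15))²) = (2 + 270648 - 9227808)/((64 - 16)²) = -8957158/(48²) = -8957158/2304 = -8957158*1/2304 = -4478579/1152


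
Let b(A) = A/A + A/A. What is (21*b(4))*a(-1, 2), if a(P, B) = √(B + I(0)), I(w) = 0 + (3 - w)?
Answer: 42*√5 ≈ 93.915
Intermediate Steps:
b(A) = 2 (b(A) = 1 + 1 = 2)
I(w) = 3 - w
a(P, B) = √(3 + B) (a(P, B) = √(B + (3 - 1*0)) = √(B + (3 + 0)) = √(B + 3) = √(3 + B))
(21*b(4))*a(-1, 2) = (21*2)*√(3 + 2) = 42*√5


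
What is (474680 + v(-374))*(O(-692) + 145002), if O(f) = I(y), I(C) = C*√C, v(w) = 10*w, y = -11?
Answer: 68287241880 - 5180340*I*√11 ≈ 6.8287e+10 - 1.7181e+7*I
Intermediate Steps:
I(C) = C^(3/2)
O(f) = -11*I*√11 (O(f) = (-11)^(3/2) = -11*I*√11)
(474680 + v(-374))*(O(-692) + 145002) = (474680 + 10*(-374))*(-11*I*√11 + 145002) = (474680 - 3740)*(145002 - 11*I*√11) = 470940*(145002 - 11*I*√11) = 68287241880 - 5180340*I*√11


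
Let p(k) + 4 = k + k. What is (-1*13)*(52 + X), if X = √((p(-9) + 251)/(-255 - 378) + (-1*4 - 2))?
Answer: -676 - 13*I*√2549091/633 ≈ -676.0 - 32.789*I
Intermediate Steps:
p(k) = -4 + 2*k (p(k) = -4 + (k + k) = -4 + 2*k)
X = I*√2549091/633 (X = √(((-4 + 2*(-9)) + 251)/(-255 - 378) + (-1*4 - 2)) = √(((-4 - 18) + 251)/(-633) + (-4 - 2)) = √((-22 + 251)*(-1/633) - 6) = √(229*(-1/633) - 6) = √(-229/633 - 6) = √(-4027/633) = I*√2549091/633 ≈ 2.5223*I)
(-1*13)*(52 + X) = (-1*13)*(52 + I*√2549091/633) = -13*(52 + I*√2549091/633) = -676 - 13*I*√2549091/633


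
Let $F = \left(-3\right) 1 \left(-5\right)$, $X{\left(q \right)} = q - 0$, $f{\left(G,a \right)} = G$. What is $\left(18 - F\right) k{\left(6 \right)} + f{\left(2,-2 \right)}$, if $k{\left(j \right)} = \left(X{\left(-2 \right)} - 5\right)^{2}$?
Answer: $149$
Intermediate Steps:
$X{\left(q \right)} = q$ ($X{\left(q \right)} = q + 0 = q$)
$k{\left(j \right)} = 49$ ($k{\left(j \right)} = \left(-2 - 5\right)^{2} = \left(-7\right)^{2} = 49$)
$F = 15$ ($F = \left(-3\right) \left(-5\right) = 15$)
$\left(18 - F\right) k{\left(6 \right)} + f{\left(2,-2 \right)} = \left(18 - 15\right) 49 + 2 = 3 \cdot 49 + 2 = 147 + 2 = 149$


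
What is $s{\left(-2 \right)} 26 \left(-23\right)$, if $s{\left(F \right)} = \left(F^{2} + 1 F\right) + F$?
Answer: $0$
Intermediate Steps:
$s{\left(F \right)} = F^{2} + 2 F$ ($s{\left(F \right)} = \left(F^{2} + F\right) + F = \left(F + F^{2}\right) + F = F^{2} + 2 F$)
$s{\left(-2 \right)} 26 \left(-23\right) = - 2 \left(2 - 2\right) 26 \left(-23\right) = \left(-2\right) 0 \cdot 26 \left(-23\right) = 0 \cdot 26 \left(-23\right) = 0 \left(-23\right) = 0$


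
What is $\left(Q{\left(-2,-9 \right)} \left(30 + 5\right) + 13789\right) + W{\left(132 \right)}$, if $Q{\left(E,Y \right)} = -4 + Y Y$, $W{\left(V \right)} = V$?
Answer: $16616$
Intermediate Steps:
$Q{\left(E,Y \right)} = -4 + Y^{2}$
$\left(Q{\left(-2,-9 \right)} \left(30 + 5\right) + 13789\right) + W{\left(132 \right)} = \left(\left(-4 + \left(-9\right)^{2}\right) \left(30 + 5\right) + 13789\right) + 132 = \left(\left(-4 + 81\right) 35 + 13789\right) + 132 = \left(77 \cdot 35 + 13789\right) + 132 = \left(2695 + 13789\right) + 132 = 16484 + 132 = 16616$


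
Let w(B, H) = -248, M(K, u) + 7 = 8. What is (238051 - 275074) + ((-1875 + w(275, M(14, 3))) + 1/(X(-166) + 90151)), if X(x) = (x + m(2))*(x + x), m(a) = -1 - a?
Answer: -5725454813/146259 ≈ -39146.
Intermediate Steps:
M(K, u) = 1 (M(K, u) = -7 + 8 = 1)
X(x) = 2*x*(-3 + x) (X(x) = (x + (-1 - 1*2))*(x + x) = (x + (-1 - 2))*(2*x) = (x - 3)*(2*x) = (-3 + x)*(2*x) = 2*x*(-3 + x))
(238051 - 275074) + ((-1875 + w(275, M(14, 3))) + 1/(X(-166) + 90151)) = (238051 - 275074) + ((-1875 - 248) + 1/(2*(-166)*(-3 - 166) + 90151)) = -37023 + (-2123 + 1/(2*(-166)*(-169) + 90151)) = -37023 + (-2123 + 1/(56108 + 90151)) = -37023 + (-2123 + 1/146259) = -37023 - 310507856/146259 = -5725454813/146259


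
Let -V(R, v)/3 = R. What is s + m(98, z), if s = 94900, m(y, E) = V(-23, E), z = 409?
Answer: 94969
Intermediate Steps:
V(R, v) = -3*R
m(y, E) = 69 (m(y, E) = -3*(-23) = 69)
s + m(98, z) = 94900 + 69 = 94969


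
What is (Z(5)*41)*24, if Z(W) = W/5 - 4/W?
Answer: 984/5 ≈ 196.80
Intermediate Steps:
Z(W) = -4/W + W/5 (Z(W) = W*(1/5) - 4/W = W/5 - 4/W = -4/W + W/5)
(Z(5)*41)*24 = ((-4/5 + (1/5)*5)*41)*24 = ((-4*1/5 + 1)*41)*24 = ((-4/5 + 1)*41)*24 = ((1/5)*41)*24 = (41/5)*24 = 984/5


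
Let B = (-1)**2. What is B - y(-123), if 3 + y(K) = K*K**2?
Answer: 1860871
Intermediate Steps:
y(K) = -3 + K**3 (y(K) = -3 + K*K**2 = -3 + K**3)
B = 1
B - y(-123) = 1 - (-3 + (-123)**3) = 1 - (-3 - 1860867) = 1 - 1*(-1860870) = 1 + 1860870 = 1860871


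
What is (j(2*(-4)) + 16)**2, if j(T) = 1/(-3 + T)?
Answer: 30625/121 ≈ 253.10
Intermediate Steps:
(j(2*(-4)) + 16)**2 = (1/(-3 + 2*(-4)) + 16)**2 = (1/(-3 - 8) + 16)**2 = (1/(-11) + 16)**2 = (-1/11 + 16)**2 = (175/11)**2 = 30625/121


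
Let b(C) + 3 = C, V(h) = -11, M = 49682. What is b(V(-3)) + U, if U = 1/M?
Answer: -695547/49682 ≈ -14.000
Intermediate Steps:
b(C) = -3 + C
U = 1/49682 ≈ 2.0128e-5
b(V(-3)) + U = (-3 - 11) + 1/49682 = -14 + 1/49682 = -695547/49682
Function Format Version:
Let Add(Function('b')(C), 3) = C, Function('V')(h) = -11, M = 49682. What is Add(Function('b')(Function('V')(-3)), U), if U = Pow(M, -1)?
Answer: Rational(-695547, 49682) ≈ -14.000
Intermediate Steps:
Function('b')(C) = Add(-3, C)
U = Rational(1, 49682) (U = Pow(49682, -1) = Rational(1, 49682) ≈ 2.0128e-5)
Add(Function('b')(Function('V')(-3)), U) = Add(Add(-3, -11), Rational(1, 49682)) = Add(-14, Rational(1, 49682)) = Rational(-695547, 49682)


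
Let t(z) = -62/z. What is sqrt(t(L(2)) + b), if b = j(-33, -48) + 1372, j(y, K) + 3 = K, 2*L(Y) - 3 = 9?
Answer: 2*sqrt(2949)/3 ≈ 36.203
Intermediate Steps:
L(Y) = 6 (L(Y) = 3/2 + (1/2)*9 = 3/2 + 9/2 = 6)
j(y, K) = -3 + K
b = 1321 (b = (-3 - 48) + 1372 = -51 + 1372 = 1321)
sqrt(t(L(2)) + b) = sqrt(-62/6 + 1321) = sqrt(-62*1/6 + 1321) = sqrt(-31/3 + 1321) = sqrt(3932/3) = 2*sqrt(2949)/3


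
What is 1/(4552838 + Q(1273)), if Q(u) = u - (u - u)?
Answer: 1/4554111 ≈ 2.1958e-7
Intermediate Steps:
Q(u) = u (Q(u) = u - 1*0 = u + 0 = u)
1/(4552838 + Q(1273)) = 1/(4552838 + 1273) = 1/4554111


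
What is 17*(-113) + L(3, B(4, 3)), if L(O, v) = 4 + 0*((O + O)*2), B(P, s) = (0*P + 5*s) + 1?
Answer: -1917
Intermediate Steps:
B(P, s) = 1 + 5*s (B(P, s) = (0 + 5*s) + 1 = 5*s + 1 = 1 + 5*s)
L(O, v) = 4 (L(O, v) = 4 + 0*((2*O)*2) = 4 + 0*(4*O) = 4 + 0 = 4)
17*(-113) + L(3, B(4, 3)) = 17*(-113) + 4 = -1921 + 4 = -1917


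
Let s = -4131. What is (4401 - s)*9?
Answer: 76788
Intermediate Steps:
(4401 - s)*9 = (4401 - 1*(-4131))*9 = (4401 + 4131)*9 = 8532*9 = 76788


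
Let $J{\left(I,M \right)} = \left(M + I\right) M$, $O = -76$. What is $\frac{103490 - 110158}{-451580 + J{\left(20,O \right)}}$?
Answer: $\frac{1667}{111831} \approx 0.014906$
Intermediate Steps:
$J{\left(I,M \right)} = M \left(I + M\right)$ ($J{\left(I,M \right)} = \left(I + M\right) M = M \left(I + M\right)$)
$\frac{103490 - 110158}{-451580 + J{\left(20,O \right)}} = \frac{103490 - 110158}{-451580 - 76 \left(20 - 76\right)} = - \frac{6668}{-451580 - -4256} = - \frac{6668}{-451580 + 4256} = - \frac{6668}{-447324} = \left(-6668\right) \left(- \frac{1}{447324}\right) = \frac{1667}{111831}$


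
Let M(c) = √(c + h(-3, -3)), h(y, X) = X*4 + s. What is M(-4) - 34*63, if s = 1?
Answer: -2142 + I*√15 ≈ -2142.0 + 3.873*I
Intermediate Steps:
h(y, X) = 1 + 4*X (h(y, X) = X*4 + 1 = 4*X + 1 = 1 + 4*X)
M(c) = √(-11 + c) (M(c) = √(c + (1 + 4*(-3))) = √(c + (1 - 12)) = √(c - 11) = √(-11 + c))
M(-4) - 34*63 = √(-11 - 4) - 34*63 = √(-15) - 2142 = I*√15 - 2142 = -2142 + I*√15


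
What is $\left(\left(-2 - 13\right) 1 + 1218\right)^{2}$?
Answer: $1447209$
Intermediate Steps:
$\left(\left(-2 - 13\right) 1 + 1218\right)^{2} = \left(\left(-15\right) 1 + 1218\right)^{2} = \left(-15 + 1218\right)^{2} = 1203^{2} = 1447209$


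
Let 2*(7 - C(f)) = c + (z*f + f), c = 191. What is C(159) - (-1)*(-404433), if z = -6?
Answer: -404124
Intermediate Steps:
C(f) = -177/2 + 5*f/2 (C(f) = 7 - (191 + (-6*f + f))/2 = 7 - (191 - 5*f)/2 = 7 + (-191/2 + 5*f/2) = -177/2 + 5*f/2)
C(159) - (-1)*(-404433) = (-177/2 + (5/2)*159) - (-1)*(-404433) = (-177/2 + 795/2) - 1*404433 = 309 - 404433 = -404124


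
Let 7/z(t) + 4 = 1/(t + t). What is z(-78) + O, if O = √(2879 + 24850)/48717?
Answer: -1092/625 + √3081/16239 ≈ -1.7438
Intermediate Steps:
z(t) = 7/(-4 + 1/(2*t)) (z(t) = 7/(-4 + 1/(t + t)) = 7/(-4 + 1/(2*t)))
O = √3081/16239 (O = √27729*(1/48717) = (3*√3081)*(1/48717) = √3081/16239 ≈ 0.0034181)
z(-78) + O = -14*(-78)/(-1 + 8*(-78)) + √3081/16239 = -14*(-78)/(-1 - 624) + √3081/16239 = -14*(-78)/(-625) + √3081/16239 = -14*(-78)*(-1/625) + √3081/16239 = -1092/625 + √3081/16239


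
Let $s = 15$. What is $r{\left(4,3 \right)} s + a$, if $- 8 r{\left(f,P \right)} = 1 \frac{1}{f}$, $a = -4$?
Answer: $- \frac{143}{32} \approx -4.4688$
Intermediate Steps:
$r{\left(f,P \right)} = - \frac{1}{8 f}$ ($r{\left(f,P \right)} = - \frac{1 \frac{1}{f}}{8} = - \frac{1}{8 f}$)
$r{\left(4,3 \right)} s + a = - \frac{1}{8 \cdot 4} \cdot 15 - 4 = \left(- \frac{1}{8}\right) \frac{1}{4} \cdot 15 - 4 = \left(- \frac{1}{32}\right) 15 - 4 = - \frac{15}{32} - 4 = - \frac{143}{32}$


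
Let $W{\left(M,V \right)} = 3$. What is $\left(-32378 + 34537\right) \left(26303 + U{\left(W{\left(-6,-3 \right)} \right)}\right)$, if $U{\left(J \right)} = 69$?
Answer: $56937148$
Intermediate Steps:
$\left(-32378 + 34537\right) \left(26303 + U{\left(W{\left(-6,-3 \right)} \right)}\right) = \left(-32378 + 34537\right) \left(26303 + 69\right) = 2159 \cdot 26372 = 56937148$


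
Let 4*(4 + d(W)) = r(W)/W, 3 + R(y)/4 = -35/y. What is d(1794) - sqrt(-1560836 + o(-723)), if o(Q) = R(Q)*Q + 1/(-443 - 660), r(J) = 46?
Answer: -623/156 - 3*I*sqrt(209838016867)/1103 ≈ -3.9936 - 1245.9*I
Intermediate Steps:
R(y) = -12 - 140/y (R(y) = -12 + 4*(-35/y) = -12 - 140/y)
o(Q) = -1/1103 + Q*(-12 - 140/Q) (o(Q) = (-12 - 140/Q)*Q + 1/(-443 - 660) = Q*(-12 - 140/Q) + 1/(-1103) = Q*(-12 - 140/Q) - 1/1103 = -1/1103 + Q*(-12 - 140/Q))
d(W) = -4 + 23/(2*W) (d(W) = -4 + (46/W)/4 = -4 + 23/(2*W))
d(1794) - sqrt(-1560836 + o(-723)) = (-4 + (23/2)/1794) - sqrt(-1560836 + (-154421/1103 - 12*(-723))) = (-4 + (23/2)*(1/1794)) - sqrt(-1560836 + (-154421/1103 + 8676)) = (-4 + 1/156) - sqrt(-1560836 + 9415207/1103) = -623/156 - sqrt(-1712186901/1103) = -623/156 - 3*I*sqrt(209838016867)/1103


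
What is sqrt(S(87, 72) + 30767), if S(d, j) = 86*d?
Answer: sqrt(38249) ≈ 195.57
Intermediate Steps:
sqrt(S(87, 72) + 30767) = sqrt(86*87 + 30767) = sqrt(7482 + 30767) = sqrt(38249)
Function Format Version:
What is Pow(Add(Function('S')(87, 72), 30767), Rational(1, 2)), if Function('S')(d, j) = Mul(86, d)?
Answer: Pow(38249, Rational(1, 2)) ≈ 195.57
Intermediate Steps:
Pow(Add(Function('S')(87, 72), 30767), Rational(1, 2)) = Pow(Add(Mul(86, 87), 30767), Rational(1, 2)) = Pow(Add(7482, 30767), Rational(1, 2)) = Pow(38249, Rational(1, 2))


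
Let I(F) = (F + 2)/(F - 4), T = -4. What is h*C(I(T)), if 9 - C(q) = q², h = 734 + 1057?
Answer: 256113/16 ≈ 16007.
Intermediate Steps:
I(F) = (2 + F)/(-4 + F)
h = 1791
C(q) = 9 - q²
h*C(I(T)) = 1791*(9 - ((2 - 4)/(-4 - 4))²) = 1791*(9 - (-2/(-8))²) = 1791*(9 - (-⅛*(-2))²) = 1791*(9 - (¼)²) = 1791*(9 - 1*1/16) = 1791*(9 - 1/16) = 1791*(143/16) = 256113/16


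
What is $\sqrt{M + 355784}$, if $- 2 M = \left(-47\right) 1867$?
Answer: $\frac{3 \sqrt{177626}}{2} \approx 632.19$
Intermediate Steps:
$M = \frac{87749}{2}$ ($M = - \frac{\left(-47\right) 1867}{2} = \left(- \frac{1}{2}\right) \left(-87749\right) = \frac{87749}{2} \approx 43875.0$)
$\sqrt{M + 355784} = \sqrt{\frac{87749}{2} + 355784} = \sqrt{\frac{799317}{2}} = \frac{3 \sqrt{177626}}{2}$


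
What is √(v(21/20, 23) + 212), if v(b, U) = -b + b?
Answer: 2*√53 ≈ 14.560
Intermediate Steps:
v(b, U) = 0
√(v(21/20, 23) + 212) = √(0 + 212) = √212 = 2*√53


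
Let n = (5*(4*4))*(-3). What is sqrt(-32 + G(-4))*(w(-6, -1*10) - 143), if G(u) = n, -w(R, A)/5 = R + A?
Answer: -252*I*sqrt(17) ≈ -1039.0*I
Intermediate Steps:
n = -240 (n = (5*16)*(-3) = 80*(-3) = -240)
w(R, A) = -5*A - 5*R (w(R, A) = -5*(R + A) = -5*(A + R) = -5*A - 5*R)
G(u) = -240
sqrt(-32 + G(-4))*(w(-6, -1*10) - 143) = sqrt(-32 - 240)*((-(-5)*10 - 5*(-6)) - 143) = sqrt(-272)*((-5*(-10) + 30) - 143) = (4*I*sqrt(17))*((50 + 30) - 143) = (4*I*sqrt(17))*(80 - 143) = (4*I*sqrt(17))*(-63) = -252*I*sqrt(17)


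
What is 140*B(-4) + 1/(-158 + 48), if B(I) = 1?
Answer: 15399/110 ≈ 139.99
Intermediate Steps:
140*B(-4) + 1/(-158 + 48) = 140*1 + 1/(-158 + 48) = 140 + 1/(-110) = 140 - 1/110 = 15399/110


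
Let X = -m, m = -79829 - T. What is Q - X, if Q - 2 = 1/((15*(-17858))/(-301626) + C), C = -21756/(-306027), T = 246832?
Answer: -14475235553644/44313127 ≈ -3.2666e+5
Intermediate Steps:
C = 196/2757 (C = -21756*(-1/306027) = 196/2757 ≈ 0.071092)
m = -326661 (m = -79829 - 1*246832 = -79829 - 246832 = -326661)
Q = 134825303/44313127 (Q = 2 + 1/((15*(-17858))/(-301626) + 196/2757) = 2 + 1/(-267870*(-1/301626) + 196/2757) = 2 + 1/(44645/50271 + 196/2757) = 2 + 1/(44313127/46199049) = 2 + 46199049/44313127 = 134825303/44313127 ≈ 3.0426)
X = 326661 (X = -1*(-326661) = 326661)
Q - X = 134825303/44313127 - 1*326661 = 134825303/44313127 - 326661 = -14475235553644/44313127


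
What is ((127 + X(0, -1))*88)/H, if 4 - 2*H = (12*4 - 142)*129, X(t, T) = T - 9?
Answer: 10296/6065 ≈ 1.6976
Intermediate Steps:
X(t, T) = -9 + T
H = 6065 (H = 2 - (12*4 - 142)*129/2 = 2 - (48 - 142)*129/2 = 2 - (-47)*129 = 2 - ½*(-12126) = 2 + 6063 = 6065)
((127 + X(0, -1))*88)/H = ((127 + (-9 - 1))*88)/6065 = ((127 - 10)*88)*(1/6065) = (117*88)*(1/6065) = 10296*(1/6065) = 10296/6065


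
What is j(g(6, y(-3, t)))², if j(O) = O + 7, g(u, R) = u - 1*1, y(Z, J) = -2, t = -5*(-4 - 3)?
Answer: 144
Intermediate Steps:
t = 35 (t = -5*(-7) = 35)
g(u, R) = -1 + u (g(u, R) = u - 1 = -1 + u)
j(O) = 7 + O
j(g(6, y(-3, t)))² = (7 + (-1 + 6))² = (7 + 5)² = 12² = 144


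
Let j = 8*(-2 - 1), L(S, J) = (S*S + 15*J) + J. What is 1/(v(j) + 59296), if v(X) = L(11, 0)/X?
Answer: 24/1422983 ≈ 1.6866e-5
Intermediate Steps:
L(S, J) = S² + 16*J (L(S, J) = (S² + 15*J) + J = S² + 16*J)
j = -24 (j = 8*(-3) = -24)
v(X) = 121/X (v(X) = (11² + 16*0)/X = (121 + 0)/X = 121/X)
1/(v(j) + 59296) = 1/(121/(-24) + 59296) = 1/(121*(-1/24) + 59296) = 1/(-121/24 + 59296) = 1/(1422983/24) = 24/1422983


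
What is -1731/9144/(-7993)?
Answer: 577/24362664 ≈ 2.3684e-5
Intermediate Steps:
-1731/9144/(-7993) = -1731*1/9144*(-1/7993) = -577/3048*(-1/7993) = 577/24362664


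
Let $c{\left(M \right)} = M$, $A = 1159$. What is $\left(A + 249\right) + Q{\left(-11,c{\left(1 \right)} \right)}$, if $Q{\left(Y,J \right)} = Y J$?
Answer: $1397$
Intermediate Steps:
$Q{\left(Y,J \right)} = J Y$
$\left(A + 249\right) + Q{\left(-11,c{\left(1 \right)} \right)} = \left(1159 + 249\right) + 1 \left(-11\right) = 1408 - 11 = 1397$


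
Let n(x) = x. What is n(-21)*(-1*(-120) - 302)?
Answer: 3822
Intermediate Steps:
n(-21)*(-1*(-120) - 302) = -21*(-1*(-120) - 302) = -21*(120 - 302) = -21*(-182) = 3822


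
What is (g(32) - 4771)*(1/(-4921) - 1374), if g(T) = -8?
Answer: 32312993445/4921 ≈ 6.5663e+6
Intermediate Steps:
(g(32) - 4771)*(1/(-4921) - 1374) = (-8 - 4771)*(1/(-4921) - 1374) = -4779*(-1/4921 - 1374) = -4779*(-6761455/4921) = 32312993445/4921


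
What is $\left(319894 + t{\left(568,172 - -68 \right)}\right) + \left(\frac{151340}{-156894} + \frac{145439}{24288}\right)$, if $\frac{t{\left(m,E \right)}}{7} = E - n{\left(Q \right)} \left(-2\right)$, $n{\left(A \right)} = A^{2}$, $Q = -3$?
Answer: $\frac{68105694683497}{211702304} \approx 3.2171 \cdot 10^{5}$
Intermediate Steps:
$t{\left(m,E \right)} = 126 + 7 E$ ($t{\left(m,E \right)} = 7 \left(E - \left(-3\right)^{2} \left(-2\right)\right) = 7 \left(E - 9 \left(-2\right)\right) = 7 \left(E - -18\right) = 7 \left(E + 18\right) = 7 \left(18 + E\right) = 126 + 7 E$)
$\left(319894 + t{\left(568,172 - -68 \right)}\right) + \left(\frac{151340}{-156894} + \frac{145439}{24288}\right) = \left(319894 + \left(126 + 7 \left(172 - -68\right)\right)\right) + \left(\frac{151340}{-156894} + \frac{145439}{24288}\right) = \left(319894 + \left(126 + 7 \left(172 + 68\right)\right)\right) + \left(151340 \left(- \frac{1}{156894}\right) + 145439 \cdot \frac{1}{24288}\right) = \left(319894 + \left(126 + 7 \cdot 240\right)\right) + \left(- \frac{75670}{78447} + \frac{145439}{24288}\right) = \left(319894 + \left(126 + 1680\right)\right) + \frac{1063486697}{211702304} = \left(319894 + 1806\right) + \frac{1063486697}{211702304} = 321700 + \frac{1063486697}{211702304} = \frac{68105694683497}{211702304}$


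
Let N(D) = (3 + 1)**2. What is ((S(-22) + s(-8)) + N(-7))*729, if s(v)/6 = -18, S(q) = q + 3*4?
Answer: -74358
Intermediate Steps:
S(q) = 12 + q (S(q) = q + 12 = 12 + q)
s(v) = -108 (s(v) = 6*(-18) = -108)
N(D) = 16 (N(D) = 4**2 = 16)
((S(-22) + s(-8)) + N(-7))*729 = (((12 - 22) - 108) + 16)*729 = ((-10 - 108) + 16)*729 = (-118 + 16)*729 = -102*729 = -74358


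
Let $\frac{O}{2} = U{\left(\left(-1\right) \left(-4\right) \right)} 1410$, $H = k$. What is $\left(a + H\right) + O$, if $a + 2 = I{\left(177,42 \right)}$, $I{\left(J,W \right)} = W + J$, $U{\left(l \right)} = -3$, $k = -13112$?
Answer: $-21355$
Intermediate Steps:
$H = -13112$
$I{\left(J,W \right)} = J + W$
$a = 217$ ($a = -2 + \left(177 + 42\right) = -2 + 219 = 217$)
$O = -8460$ ($O = 2 \left(\left(-3\right) 1410\right) = 2 \left(-4230\right) = -8460$)
$\left(a + H\right) + O = \left(217 - 13112\right) - 8460 = -12895 - 8460 = -21355$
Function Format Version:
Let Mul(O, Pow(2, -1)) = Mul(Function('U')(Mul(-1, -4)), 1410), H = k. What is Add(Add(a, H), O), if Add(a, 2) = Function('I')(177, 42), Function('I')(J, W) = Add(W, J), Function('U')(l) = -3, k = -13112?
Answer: -21355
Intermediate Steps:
H = -13112
Function('I')(J, W) = Add(J, W)
a = 217 (a = Add(-2, Add(177, 42)) = Add(-2, 219) = 217)
O = -8460 (O = Mul(2, Mul(-3, 1410)) = Mul(2, -4230) = -8460)
Add(Add(a, H), O) = Add(Add(217, -13112), -8460) = Add(-12895, -8460) = -21355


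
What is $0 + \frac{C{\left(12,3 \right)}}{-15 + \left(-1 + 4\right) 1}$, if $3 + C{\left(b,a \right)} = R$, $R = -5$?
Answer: $\frac{2}{3} \approx 0.66667$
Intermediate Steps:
$C{\left(b,a \right)} = -8$ ($C{\left(b,a \right)} = -3 - 5 = -8$)
$0 + \frac{C{\left(12,3 \right)}}{-15 + \left(-1 + 4\right) 1} = 0 - \frac{8}{-15 + \left(-1 + 4\right) 1} = 0 - \frac{8}{-15 + 3 \cdot 1} = 0 - \frac{8}{-15 + 3} = 0 - \frac{8}{-12} = 0 - - \frac{2}{3} = 0 + \frac{2}{3} = \frac{2}{3}$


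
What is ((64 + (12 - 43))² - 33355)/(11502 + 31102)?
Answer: -16133/21302 ≈ -0.75735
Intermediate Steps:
((64 + (12 - 43))² - 33355)/(11502 + 31102) = ((64 - 31)² - 33355)/42604 = (33² - 33355)*(1/42604) = (1089 - 33355)*(1/42604) = -32266*1/42604 = -16133/21302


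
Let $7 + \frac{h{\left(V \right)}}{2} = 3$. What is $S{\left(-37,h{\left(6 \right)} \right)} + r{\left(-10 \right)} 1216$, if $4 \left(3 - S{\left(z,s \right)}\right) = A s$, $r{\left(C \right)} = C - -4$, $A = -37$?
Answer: $-7367$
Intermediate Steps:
$h{\left(V \right)} = -8$ ($h{\left(V \right)} = -14 + 2 \cdot 3 = -14 + 6 = -8$)
$r{\left(C \right)} = 4 + C$ ($r{\left(C \right)} = C + 4 = 4 + C$)
$S{\left(z,s \right)} = 3 + \frac{37 s}{4}$ ($S{\left(z,s \right)} = 3 - \frac{\left(-37\right) s}{4} = 3 + \frac{37 s}{4}$)
$S{\left(-37,h{\left(6 \right)} \right)} + r{\left(-10 \right)} 1216 = \left(3 + \frac{37}{4} \left(-8\right)\right) + \left(4 - 10\right) 1216 = \left(3 - 74\right) - 7296 = -71 - 7296 = -7367$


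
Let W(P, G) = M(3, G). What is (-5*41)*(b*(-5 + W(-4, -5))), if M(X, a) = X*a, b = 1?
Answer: 4100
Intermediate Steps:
W(P, G) = 3*G
(-5*41)*(b*(-5 + W(-4, -5))) = (-5*41)*(1*(-5 + 3*(-5))) = -205*(-5 - 15) = -205*(-20) = 4100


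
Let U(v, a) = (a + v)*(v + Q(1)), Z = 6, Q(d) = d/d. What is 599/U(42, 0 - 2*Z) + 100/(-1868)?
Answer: 247483/602430 ≈ 0.41081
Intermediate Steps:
Q(d) = 1
U(v, a) = (1 + v)*(a + v) (U(v, a) = (a + v)*(v + 1) = (a + v)*(1 + v) = (1 + v)*(a + v))
599/U(42, 0 - 2*Z) + 100/(-1868) = 599/((0 - 2*6) + 42 + 42² + (0 - 2*6)*42) + 100/(-1868) = 599/((0 - 12) + 42 + 1764 + (0 - 12)*42) + 100*(-1/1868) = 599/(-12 + 42 + 1764 - 12*42) - 25/467 = 599/(-12 + 42 + 1764 - 504) - 25/467 = 599/1290 - 25/467 = 247483/602430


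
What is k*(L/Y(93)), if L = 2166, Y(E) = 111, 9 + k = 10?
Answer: 722/37 ≈ 19.514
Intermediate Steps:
k = 1 (k = -9 + 10 = 1)
k*(L/Y(93)) = 1*(2166/111) = 1*(2166*(1/111)) = 1*(722/37) = 722/37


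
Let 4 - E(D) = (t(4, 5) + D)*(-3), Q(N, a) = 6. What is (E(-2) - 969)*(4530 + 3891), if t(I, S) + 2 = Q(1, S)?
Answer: -8075739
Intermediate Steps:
t(I, S) = 4 (t(I, S) = -2 + 6 = 4)
E(D) = 16 + 3*D (E(D) = 4 - (4 + D)*(-3) = 4 - (-12 - 3*D) = 4 + (12 + 3*D) = 16 + 3*D)
(E(-2) - 969)*(4530 + 3891) = ((16 + 3*(-2)) - 969)*(4530 + 3891) = ((16 - 6) - 969)*8421 = (10 - 969)*8421 = -959*8421 = -8075739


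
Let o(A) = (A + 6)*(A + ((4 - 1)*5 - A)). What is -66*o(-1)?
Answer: -4950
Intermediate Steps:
o(A) = 90 + 15*A (o(A) = (6 + A)*(A + (3*5 - A)) = (6 + A)*(A + (15 - A)) = (6 + A)*15 = 90 + 15*A)
-66*o(-1) = -66*(90 + 15*(-1)) = -66*(90 - 15) = -66*75 = -4950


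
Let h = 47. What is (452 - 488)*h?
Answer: -1692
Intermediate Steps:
(452 - 488)*h = (452 - 488)*47 = -36*47 = -1692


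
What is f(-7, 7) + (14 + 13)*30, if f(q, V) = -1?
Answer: 809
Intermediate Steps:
f(-7, 7) + (14 + 13)*30 = -1 + (14 + 13)*30 = -1 + 27*30 = -1 + 810 = 809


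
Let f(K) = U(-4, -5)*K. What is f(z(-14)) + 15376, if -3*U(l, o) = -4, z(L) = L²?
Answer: 46912/3 ≈ 15637.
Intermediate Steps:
U(l, o) = 4/3 (U(l, o) = -⅓*(-4) = 4/3)
f(K) = 4*K/3
f(z(-14)) + 15376 = (4/3)*(-14)² + 15376 = (4/3)*196 + 15376 = 784/3 + 15376 = 46912/3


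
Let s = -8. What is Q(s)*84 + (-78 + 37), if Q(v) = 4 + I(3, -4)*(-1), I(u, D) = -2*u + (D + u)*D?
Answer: 463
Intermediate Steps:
I(u, D) = -2*u + D*(D + u)
Q(v) = 6 (Q(v) = 4 + ((-4)² - 2*3 - 4*3)*(-1) = 4 + (16 - 6 - 12)*(-1) = 4 - 2*(-1) = 4 + 2 = 6)
Q(s)*84 + (-78 + 37) = 6*84 + (-78 + 37) = 504 - 41 = 463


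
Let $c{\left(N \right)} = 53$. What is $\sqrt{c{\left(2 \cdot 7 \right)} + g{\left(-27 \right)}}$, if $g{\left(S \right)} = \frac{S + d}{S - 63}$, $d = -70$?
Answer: $\frac{\sqrt{48670}}{30} \approx 7.3538$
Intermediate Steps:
$g{\left(S \right)} = \frac{-70 + S}{-63 + S}$ ($g{\left(S \right)} = \frac{S - 70}{S - 63} = \frac{-70 + S}{-63 + S}$)
$\sqrt{c{\left(2 \cdot 7 \right)} + g{\left(-27 \right)}} = \sqrt{53 + \frac{-70 - 27}{-63 - 27}} = \sqrt{53 + \frac{1}{-90} \left(-97\right)} = \sqrt{53 - - \frac{97}{90}} = \sqrt{53 + \frac{97}{90}} = \sqrt{\frac{4867}{90}} = \frac{\sqrt{48670}}{30}$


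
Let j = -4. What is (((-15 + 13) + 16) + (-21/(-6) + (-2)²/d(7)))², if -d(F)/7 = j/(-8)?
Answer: 52441/196 ≈ 267.56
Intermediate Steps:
d(F) = -7/2 (d(F) = -(-28)/(-8) = -(-28)*(-1)/8 = -7*½ = -7/2)
(((-15 + 13) + 16) + (-21/(-6) + (-2)²/d(7)))² = (((-15 + 13) + 16) + (-21/(-6) + (-2)²/(-7/2)))² = ((-2 + 16) + (-21*(-⅙) + 4*(-2/7)))² = (14 + (7/2 - 8/7))² = (14 + 33/14)² = (229/14)² = 52441/196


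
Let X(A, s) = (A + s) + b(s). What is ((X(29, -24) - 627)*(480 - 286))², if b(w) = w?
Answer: 15706104976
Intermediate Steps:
X(A, s) = A + 2*s (X(A, s) = (A + s) + s = A + 2*s)
((X(29, -24) - 627)*(480 - 286))² = (((29 + 2*(-24)) - 627)*(480 - 286))² = (((29 - 48) - 627)*194)² = ((-19 - 627)*194)² = (-646*194)² = (-125324)² = 15706104976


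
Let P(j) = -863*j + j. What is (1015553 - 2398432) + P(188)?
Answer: -1544935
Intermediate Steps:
P(j) = -862*j
(1015553 - 2398432) + P(188) = (1015553 - 2398432) - 862*188 = -1382879 - 162056 = -1544935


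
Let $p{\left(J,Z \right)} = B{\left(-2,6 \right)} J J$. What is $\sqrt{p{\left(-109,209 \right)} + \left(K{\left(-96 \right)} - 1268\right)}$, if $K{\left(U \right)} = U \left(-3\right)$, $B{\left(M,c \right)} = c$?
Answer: $\sqrt{70306} \approx 265.15$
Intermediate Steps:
$p{\left(J,Z \right)} = 6 J^{2}$ ($p{\left(J,Z \right)} = 6 J J = 6 J^{2}$)
$K{\left(U \right)} = - 3 U$
$\sqrt{p{\left(-109,209 \right)} + \left(K{\left(-96 \right)} - 1268\right)} = \sqrt{6 \left(-109\right)^{2} - 980} = \sqrt{6 \cdot 11881 + \left(288 - 1268\right)} = \sqrt{71286 - 980} = \sqrt{70306}$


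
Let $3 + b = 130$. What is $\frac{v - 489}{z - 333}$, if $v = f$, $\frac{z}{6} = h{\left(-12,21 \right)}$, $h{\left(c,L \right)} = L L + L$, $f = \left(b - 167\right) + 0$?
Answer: $- \frac{529}{2439} \approx -0.21689$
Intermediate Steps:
$b = 127$ ($b = -3 + 130 = 127$)
$f = -40$ ($f = \left(127 - 167\right) + 0 = -40 + 0 = -40$)
$h{\left(c,L \right)} = L + L^{2}$ ($h{\left(c,L \right)} = L^{2} + L = L + L^{2}$)
$z = 2772$ ($z = 6 \cdot 21 \left(1 + 21\right) = 6 \cdot 21 \cdot 22 = 6 \cdot 462 = 2772$)
$v = -40$
$\frac{v - 489}{z - 333} = \frac{-40 - 489}{2772 - 333} = - \frac{529}{2439}$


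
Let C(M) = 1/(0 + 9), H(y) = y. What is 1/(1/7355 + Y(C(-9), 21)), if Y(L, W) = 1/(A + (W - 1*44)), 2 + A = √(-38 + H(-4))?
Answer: 7355*(√42 + 25*I)/(√42 - 7330*I) ≈ -25.079 + 6.525*I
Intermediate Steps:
C(M) = ⅑ (C(M) = 1/9 = ⅑)
A = -2 + I*√42 (A = -2 + √(-38 - 4) = -2 + √(-42) = -2 + I*√42 ≈ -2.0 + 6.4807*I)
Y(L, W) = 1/(-46 + W + I*√42) (Y(L, W) = 1/((-2 + I*√42) + (W - 1*44)) = 1/((-2 + I*√42) + (W - 44)) = 1/((-2 + I*√42) + (-44 + W)) = 1/(-46 + W + I*√42))
1/(1/7355 + Y(C(-9), 21)) = 1/(1/7355 + 1/(-46 + 21 + I*√42)) = 1/(1/7355 + 1/(-25 + I*√42))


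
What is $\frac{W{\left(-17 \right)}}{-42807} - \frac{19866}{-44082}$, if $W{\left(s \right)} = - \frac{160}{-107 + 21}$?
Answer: $\frac{677108139}{1502625583} \approx 0.45062$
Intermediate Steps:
$W{\left(s \right)} = \frac{80}{43}$ ($W{\left(s \right)} = - \frac{160}{-86} = \left(-160\right) \left(- \frac{1}{86}\right) = \frac{80}{43}$)
$\frac{W{\left(-17 \right)}}{-42807} - \frac{19866}{-44082} = \frac{80}{43 \left(-42807\right)} - \frac{19866}{-44082} = \frac{80}{43} \left(- \frac{1}{42807}\right) - - \frac{3311}{7347} = - \frac{80}{1840701} + \frac{3311}{7347} = \frac{677108139}{1502625583}$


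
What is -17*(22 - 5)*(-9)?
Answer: 2601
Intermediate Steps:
-17*(22 - 5)*(-9) = -17*17*(-9) = -289*(-9) = 2601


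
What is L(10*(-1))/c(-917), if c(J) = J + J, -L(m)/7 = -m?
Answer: 5/131 ≈ 0.038168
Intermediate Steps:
L(m) = 7*m (L(m) = -(-7)*m = 7*m)
c(J) = 2*J
L(10*(-1))/c(-917) = (7*(10*(-1)))/((2*(-917))) = (7*(-10))/(-1834) = -70*(-1/1834) = 5/131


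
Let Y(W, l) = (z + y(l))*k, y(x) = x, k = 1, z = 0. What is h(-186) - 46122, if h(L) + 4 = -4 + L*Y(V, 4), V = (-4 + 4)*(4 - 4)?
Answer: -46874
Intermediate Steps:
V = 0 (V = 0*0 = 0)
Y(W, l) = l (Y(W, l) = (0 + l)*1 = l*1 = l)
h(L) = -8 + 4*L (h(L) = -4 + (-4 + L*4) = -4 + (-4 + 4*L) = -8 + 4*L)
h(-186) - 46122 = (-8 + 4*(-186)) - 46122 = (-8 - 744) - 46122 = -752 - 46122 = -46874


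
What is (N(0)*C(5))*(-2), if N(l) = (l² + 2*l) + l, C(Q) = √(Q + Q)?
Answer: 0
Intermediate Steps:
C(Q) = √2*√Q (C(Q) = √(2*Q) = √2*√Q)
N(l) = l² + 3*l
(N(0)*C(5))*(-2) = ((0*(3 + 0))*(√2*√5))*(-2) = ((0*3)*√10)*(-2) = (0*√10)*(-2) = 0*(-2) = 0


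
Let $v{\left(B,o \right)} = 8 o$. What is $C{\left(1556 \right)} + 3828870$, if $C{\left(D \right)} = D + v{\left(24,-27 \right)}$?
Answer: $3830210$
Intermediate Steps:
$C{\left(D \right)} = -216 + D$ ($C{\left(D \right)} = D + 8 \left(-27\right) = D - 216 = -216 + D$)
$C{\left(1556 \right)} + 3828870 = \left(-216 + 1556\right) + 3828870 = 1340 + 3828870 = 3830210$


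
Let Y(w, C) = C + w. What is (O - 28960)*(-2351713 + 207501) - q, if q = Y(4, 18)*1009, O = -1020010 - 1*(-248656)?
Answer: 1716042860370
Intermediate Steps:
O = -771354 (O = -1020010 + 248656 = -771354)
q = 22198 (q = (18 + 4)*1009 = 22*1009 = 22198)
(O - 28960)*(-2351713 + 207501) - q = (-771354 - 28960)*(-2351713 + 207501) - 1*22198 = -800314*(-2144212) - 22198 = 1716042882568 - 22198 = 1716042860370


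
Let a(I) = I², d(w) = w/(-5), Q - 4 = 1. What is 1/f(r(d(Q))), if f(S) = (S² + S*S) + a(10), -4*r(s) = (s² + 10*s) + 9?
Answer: 1/100 ≈ 0.010000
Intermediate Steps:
Q = 5 (Q = 4 + 1 = 5)
d(w) = -w/5 (d(w) = w*(-⅕) = -w/5)
r(s) = -9/4 - 5*s/2 - s²/4 (r(s) = -((s² + 10*s) + 9)/4 = -(9 + s² + 10*s)/4 = -9/4 - 5*s/2 - s²/4)
f(S) = 100 + 2*S² (f(S) = (S² + S*S) + 10² = (S² + S²) + 100 = 2*S² + 100 = 100 + 2*S²)
1/f(r(d(Q))) = 1/(100 + 2*(-9/4 - (-1)*5/2 - (-⅕*5)²/4)²) = 1/(100 + 2*(-9/4 - 5/2*(-1) - ¼*(-1)²)²) = 1/(100 + 2*(-9/4 + 5/2 - ¼*1)²) = 1/(100 + 2*(-9/4 + 5/2 - ¼)²) = 1/(100 + 2*0²) = 1/(100 + 2*0) = 1/(100 + 0) = 1/100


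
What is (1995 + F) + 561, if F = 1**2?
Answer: 2557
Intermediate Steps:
F = 1
(1995 + F) + 561 = (1995 + 1) + 561 = 1996 + 561 = 2557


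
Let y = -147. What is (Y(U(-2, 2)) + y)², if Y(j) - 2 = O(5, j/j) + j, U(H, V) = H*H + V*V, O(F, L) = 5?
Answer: 17424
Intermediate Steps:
U(H, V) = H² + V²
Y(j) = 7 + j (Y(j) = 2 + (5 + j) = 7 + j)
(Y(U(-2, 2)) + y)² = ((7 + ((-2)² + 2²)) - 147)² = ((7 + (4 + 4)) - 147)² = ((7 + 8) - 147)² = (15 - 147)² = (-132)² = 17424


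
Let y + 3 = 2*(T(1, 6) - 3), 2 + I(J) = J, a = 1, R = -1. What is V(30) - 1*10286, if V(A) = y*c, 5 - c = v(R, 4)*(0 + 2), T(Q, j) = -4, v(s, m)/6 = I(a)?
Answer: -10575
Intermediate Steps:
I(J) = -2 + J
v(s, m) = -6 (v(s, m) = 6*(-2 + 1) = 6*(-1) = -6)
c = 17 (c = 5 - (-6)*(0 + 2) = 5 - (-6)*2 = 5 - 1*(-12) = 5 + 12 = 17)
y = -17 (y = -3 + 2*(-4 - 3) = -3 + 2*(-7) = -3 - 14 = -17)
V(A) = -289 (V(A) = -17*17 = -289)
V(30) - 1*10286 = -289 - 1*10286 = -289 - 10286 = -10575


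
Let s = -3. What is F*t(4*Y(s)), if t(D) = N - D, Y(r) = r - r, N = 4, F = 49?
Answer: 196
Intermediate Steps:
Y(r) = 0
t(D) = 4 - D
F*t(4*Y(s)) = 49*(4 - 4*0) = 49*(4 - 1*0) = 49*(4 + 0) = 49*4 = 196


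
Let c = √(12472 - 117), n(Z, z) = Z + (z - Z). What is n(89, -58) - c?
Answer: -58 - √12355 ≈ -169.15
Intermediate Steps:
n(Z, z) = z
c = √12355 ≈ 111.15
n(89, -58) - c = -58 - √12355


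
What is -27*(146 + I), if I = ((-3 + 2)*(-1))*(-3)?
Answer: -3861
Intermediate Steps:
I = -3 (I = -1*(-1)*(-3) = 1*(-3) = -3)
-27*(146 + I) = -27*(146 - 3) = -27*143 = -3861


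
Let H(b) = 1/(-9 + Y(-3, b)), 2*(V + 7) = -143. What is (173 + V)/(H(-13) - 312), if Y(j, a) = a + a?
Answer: -6615/21842 ≈ -0.30286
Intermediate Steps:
V = -157/2 (V = -7 + (½)*(-143) = -7 - 143/2 = -157/2 ≈ -78.500)
Y(j, a) = 2*a
H(b) = 1/(-9 + 2*b)
(173 + V)/(H(-13) - 312) = (173 - 157/2)/(1/(-9 + 2*(-13)) - 312) = 189/(2*(1/(-9 - 26) - 312)) = 189/(2*(1/(-35) - 312)) = 189/(2*(-1/35 - 312)) = 189/(2*(-10921/35)) = (189/2)*(-35/10921) = -6615/21842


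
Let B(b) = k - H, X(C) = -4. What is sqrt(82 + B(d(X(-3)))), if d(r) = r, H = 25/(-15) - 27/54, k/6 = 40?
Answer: sqrt(11670)/6 ≈ 18.005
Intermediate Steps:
k = 240 (k = 6*40 = 240)
H = -13/6 (H = 25*(-1/15) - 27*1/54 = -5/3 - 1/2 = -13/6 ≈ -2.1667)
B(b) = 1453/6 (B(b) = 240 - 1*(-13/6) = 240 + 13/6 = 1453/6)
sqrt(82 + B(d(X(-3)))) = sqrt(82 + 1453/6) = sqrt(1945/6) = sqrt(11670)/6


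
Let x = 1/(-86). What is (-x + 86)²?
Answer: 54715609/7396 ≈ 7398.0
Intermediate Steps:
x = -1/86 ≈ -0.011628
(-x + 86)² = (-1*(-1/86) + 86)² = (1/86 + 86)² = (7397/86)² = 54715609/7396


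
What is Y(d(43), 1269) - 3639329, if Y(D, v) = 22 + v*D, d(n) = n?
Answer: -3584740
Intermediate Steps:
Y(D, v) = 22 + D*v
Y(d(43), 1269) - 3639329 = (22 + 43*1269) - 3639329 = (22 + 54567) - 3639329 = 54589 - 3639329 = -3584740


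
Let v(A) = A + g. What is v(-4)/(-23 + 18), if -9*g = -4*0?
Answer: ⅘ ≈ 0.80000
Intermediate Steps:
g = 0 (g = -(-4)*0/9 = -⅑*0 = 0)
v(A) = A (v(A) = A + 0 = A)
v(-4)/(-23 + 18) = -4/(-23 + 18) = -4/(-5) = -⅕*(-4) = ⅘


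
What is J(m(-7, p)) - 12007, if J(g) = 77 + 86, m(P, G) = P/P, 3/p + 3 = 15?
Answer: -11844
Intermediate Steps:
p = 1/4 (p = 3/(-3 + 15) = 3/12 = 3*(1/12) = 1/4 ≈ 0.25000)
m(P, G) = 1
J(g) = 163
J(m(-7, p)) - 12007 = 163 - 12007 = -11844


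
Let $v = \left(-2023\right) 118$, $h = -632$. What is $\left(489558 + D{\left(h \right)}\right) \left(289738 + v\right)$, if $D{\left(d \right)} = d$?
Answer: $24946960224$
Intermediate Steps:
$v = -238714$
$\left(489558 + D{\left(h \right)}\right) \left(289738 + v\right) = \left(489558 - 632\right) \left(289738 - 238714\right) = 488926 \cdot 51024 = 24946960224$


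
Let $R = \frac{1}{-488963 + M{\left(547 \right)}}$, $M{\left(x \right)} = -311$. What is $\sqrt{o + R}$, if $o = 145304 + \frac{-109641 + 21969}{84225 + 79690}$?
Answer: $\frac{\sqrt{934582497239598456893014870}}{80199347710} \approx 381.19$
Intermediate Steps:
$o = \frac{23817417488}{163915}$ ($o = 145304 - \frac{87672}{163915} = \frac{23817417488}{163915} \approx 1.453 \cdot 10^{5}$)
$R = - \frac{1}{489274}$ ($R = \frac{1}{-488963 - 311} = \frac{1}{-489274} = - \frac{1}{489274} \approx -2.0438 \cdot 10^{-6}$)
$\sqrt{o + R} = \sqrt{\frac{23817417488}{163915} - \frac{1}{489274}} = \sqrt{\frac{11653243123859797}{80199347710}} = \frac{\sqrt{934582497239598456893014870}}{80199347710}$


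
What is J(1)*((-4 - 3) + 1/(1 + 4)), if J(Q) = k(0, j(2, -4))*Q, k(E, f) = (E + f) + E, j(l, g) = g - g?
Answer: 0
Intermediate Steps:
j(l, g) = 0
k(E, f) = f + 2*E
J(Q) = 0 (J(Q) = (0 + 2*0)*Q = (0 + 0)*Q = 0*Q = 0)
J(1)*((-4 - 3) + 1/(1 + 4)) = 0*((-4 - 3) + 1/(1 + 4)) = 0*(-7 + 1/5) = 0*(-34/5) = 0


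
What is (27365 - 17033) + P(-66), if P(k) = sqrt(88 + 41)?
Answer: 10332 + sqrt(129) ≈ 10343.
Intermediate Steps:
P(k) = sqrt(129)
(27365 - 17033) + P(-66) = (27365 - 17033) + sqrt(129) = 10332 + sqrt(129)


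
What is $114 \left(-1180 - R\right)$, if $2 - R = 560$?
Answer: $-70908$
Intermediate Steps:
$R = -558$ ($R = 2 - 560 = -558$)
$114 \left(-1180 - R\right) = 114 \left(-1180 - -558\right) = 114 \left(-1180 + 558\right) = 114 \left(-622\right) = -70908$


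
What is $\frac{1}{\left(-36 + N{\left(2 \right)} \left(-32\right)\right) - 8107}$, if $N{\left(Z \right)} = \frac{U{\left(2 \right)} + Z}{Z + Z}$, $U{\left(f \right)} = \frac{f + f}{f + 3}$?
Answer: $- \frac{5}{40827} \approx -0.00012247$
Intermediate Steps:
$U{\left(f \right)} = \frac{2 f}{3 + f}$
$N{\left(Z \right)} = \frac{\frac{4}{5} + Z}{2 Z}$ ($N{\left(Z \right)} = \frac{2 \cdot 2 \frac{1}{3 + 2} + Z}{Z + Z} = \frac{2 \cdot 2 \cdot \frac{1}{5} + Z}{2 Z} = \left(2 \cdot 2 \cdot \frac{1}{5} + Z\right) \frac{1}{2 Z} = \left(\frac{4}{5} + Z\right) \frac{1}{2 Z} = \frac{\frac{4}{5} + Z}{2 Z}$)
$\frac{1}{\left(-36 + N{\left(2 \right)} \left(-32\right)\right) - 8107} = \frac{1}{\left(-36 + \frac{4 + 5 \cdot 2}{10 \cdot 2} \left(-32\right)\right) - 8107} = \frac{1}{\left(-36 + \frac{1}{10} \cdot \frac{1}{2} \left(4 + 10\right) \left(-32\right)\right) - 8107} = \frac{1}{\left(-36 + \frac{1}{10} \cdot \frac{1}{2} \cdot 14 \left(-32\right)\right) - 8107} = \frac{1}{\left(-36 + \frac{7}{10} \left(-32\right)\right) - 8107} = \frac{1}{\left(-36 - \frac{112}{5}\right) - 8107} = \frac{1}{- \frac{292}{5} - 8107} = \frac{1}{- \frac{40827}{5}} = - \frac{5}{40827}$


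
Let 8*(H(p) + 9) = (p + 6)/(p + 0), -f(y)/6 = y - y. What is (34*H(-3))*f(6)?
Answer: 0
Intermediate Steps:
f(y) = 0 (f(y) = -6*(y - y) = -6*0 = 0)
H(p) = -9 + (6 + p)/(8*p) (H(p) = -9 + ((p + 6)/(p + 0))/8 = -9 + ((6 + p)/p)/8 = -9 + (6 + p)/(8*p))
(34*H(-3))*f(6) = (34*((⅛)*(6 - 71*(-3))/(-3)))*0 = (34*((⅛)*(-⅓)*(6 + 213)))*0 = (34*((⅛)*(-⅓)*219))*0 = (34*(-73/8))*0 = -1241/4*0 = 0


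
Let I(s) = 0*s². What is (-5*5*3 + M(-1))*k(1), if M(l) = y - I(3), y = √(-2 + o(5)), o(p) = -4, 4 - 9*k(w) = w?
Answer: -25 + I*√6/3 ≈ -25.0 + 0.8165*I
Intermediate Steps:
k(w) = 4/9 - w/9
I(s) = 0
y = I*√6 (y = √(-2 - 4) = √(-6) = I*√6 ≈ 2.4495*I)
M(l) = I*√6 (M(l) = I*√6 - 1*0 = I*√6 + 0 = I*√6)
(-5*5*3 + M(-1))*k(1) = (-5*5*3 + I*√6)*(4/9 - ⅑*1) = (-25*3 + I*√6)*(4/9 - ⅑) = (-75 + I*√6)*(⅓) = -25 + I*√6/3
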